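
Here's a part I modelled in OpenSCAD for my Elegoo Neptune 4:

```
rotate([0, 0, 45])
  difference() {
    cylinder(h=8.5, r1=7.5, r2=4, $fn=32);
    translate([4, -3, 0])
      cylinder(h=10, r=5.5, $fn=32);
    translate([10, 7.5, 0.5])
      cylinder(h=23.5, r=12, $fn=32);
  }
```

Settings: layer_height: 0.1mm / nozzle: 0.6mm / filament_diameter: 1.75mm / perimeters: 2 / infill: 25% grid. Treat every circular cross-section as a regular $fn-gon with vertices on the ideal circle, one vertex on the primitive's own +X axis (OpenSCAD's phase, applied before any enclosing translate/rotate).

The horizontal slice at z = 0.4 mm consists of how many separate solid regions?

At z = 0.4 mm: the cone: at t=0.047 of its height the radius interpolates to r₁+(r₂−r₁)t = 7.335, giving a regular 32-gon of that circumradius; the cylinder at (4, -3): section is a regular 32-gon, circumradius r=5.5; the cylinder at (10, 7.5) is not intersected at this z (z outside [0.5, 24]); Subtracting the remaining from the first: starting from the cone, the r=5.5 cylinder at (4, -3) partially overlaps it — only the 64.23 mm² overlap (of its 94.42 mm²) is removed, clipping the outline — 1 connected region; (whole slice rotated 45° about Z — lengths, areas and connectivity unchanged). The result has 1 disconnected region.

1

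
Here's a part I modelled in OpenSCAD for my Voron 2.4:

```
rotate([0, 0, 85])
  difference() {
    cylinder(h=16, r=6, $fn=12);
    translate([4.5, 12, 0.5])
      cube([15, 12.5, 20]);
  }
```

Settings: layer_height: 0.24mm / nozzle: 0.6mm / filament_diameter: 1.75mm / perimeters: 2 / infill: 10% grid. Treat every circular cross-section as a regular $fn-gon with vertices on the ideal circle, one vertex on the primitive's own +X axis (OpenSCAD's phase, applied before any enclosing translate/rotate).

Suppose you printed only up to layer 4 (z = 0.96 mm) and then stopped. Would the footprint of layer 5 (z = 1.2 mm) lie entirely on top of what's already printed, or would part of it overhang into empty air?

entirely on top

Compare the two slices. At z = 0.96: the cylinder: section is a regular 12-gon, circumradius r=6 (area = (12/2)·6.000²·sin(360°/12) = 108.00 mm²); the cube at (4.5, 12) (footprint 15×12.5) is included at this height (area 187.50 mm²); Subtracting the remaining from the first: starting from the r=6 cylinder (108.00 mm²), the 15×12.5 cube at (4.5, 12) misses the remaining region (no effect) — area = 108.00 mm²; (rotated 85° about Z; rotation is an isometry so areas/perimeters/island counts are preserved). At z = 1.2: the r=6 cylinder contributes a regular 12-gon of circumradius 6 (area = (12/2)·6.000²·sin(360°/12) = 108.00 mm²); the cube at (4.5, 12) is present — its section is the full 15×12.5 rectangle (area 187.50 mm²); Subtracting the remaining from the first: starting from the r=6 cylinder (108.00 mm²), the 15×12.5 cube at (4.5, 12) misses the remaining region (no effect) — area = 108.00 mm²; (whole slice rotated 85° about Z — lengths, areas and connectivity unchanged). Checking containment: the cross-section at z = 1.2 is a subset of the cross-section at z = 0.96.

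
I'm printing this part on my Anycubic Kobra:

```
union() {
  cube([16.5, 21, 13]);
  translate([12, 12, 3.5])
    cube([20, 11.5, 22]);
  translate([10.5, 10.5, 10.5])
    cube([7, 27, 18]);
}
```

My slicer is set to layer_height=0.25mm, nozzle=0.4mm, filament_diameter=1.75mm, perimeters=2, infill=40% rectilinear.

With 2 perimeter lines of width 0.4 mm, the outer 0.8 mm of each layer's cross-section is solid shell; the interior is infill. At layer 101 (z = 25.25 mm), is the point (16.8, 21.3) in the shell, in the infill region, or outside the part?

At z = 25.25 mm: the cube does not reach this height (z outside [0, 13]); the cube at (12, 12) (footprint 20×11.5) is included at this height; the 7×27 cube at (10.5, 10.5) contributes its full rectangle; Combining (union): the regions partially overlap (shared area 63.25 mm²), so overlapping operands fuse into one piece — 1 connected region. Overall, the cross-section is a single solid region. The nearest boundary edge runs (17.50, 37.50)→(17.50, 23.50); distance from the point to it = 2.31 mm. The point is inside the cross-section and 2.31 mm from the nearest boundary — more than the 0.8 mm shell width (2 × 0.4), so it's in the infill interior.

infill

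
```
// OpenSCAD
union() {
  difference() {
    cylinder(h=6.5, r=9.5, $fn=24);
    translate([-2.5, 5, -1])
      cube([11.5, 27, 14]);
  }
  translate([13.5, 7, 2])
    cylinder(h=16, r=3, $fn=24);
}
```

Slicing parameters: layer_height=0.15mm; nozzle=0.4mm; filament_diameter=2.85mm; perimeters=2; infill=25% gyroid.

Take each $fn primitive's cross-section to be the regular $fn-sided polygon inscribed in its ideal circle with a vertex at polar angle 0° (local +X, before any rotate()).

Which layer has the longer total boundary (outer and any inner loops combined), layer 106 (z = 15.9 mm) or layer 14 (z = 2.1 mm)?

layer 14 (z = 2.1 mm)

Layer 106 (z = 15.9): the cylinder is not intersected at this z (z outside [0, 6.5]); the cube at (-2.5, 5) is absent (z outside [-1, 13]); After the difference (first − rest): the first operand is absent here, so nothing remains; the r=3 cylinder at (13.5, 7) gives a regular 24-gon of circumradius 3 (constant along its height) (perimeter = 2·24·3.000·sin(180°/24) = 18.80 mm); Combining (union): only the r=3 cylinder at (13.5, 7) is present, so the union is just that shape — boundary = 18.80 mm. So its perimeter = 18.80 mm. Layer 14 (z = 2.1): the r=9.5 cylinder contributes a regular 24-gon of circumradius 9.5 (perimeter = 2·24·9.500·sin(180°/24) = 59.52 mm); the cube at (-2.5, 5) (footprint 11.5×27) is included at this height (perimeter 77.00 mm); After the difference (first − rest): starting from the r=9.5 cylinder, the 11.5×27 cube at (-2.5, 5) partially overlaps it — only the 35.98 mm² overlap (of its 310.50 mm²) is removed, clipping the outline — boundary = 62.09 mm; the r=3 cylinder at (13.5, 7) contributes a regular 24-gon of circumradius 3 (perimeter = 2·24·3.000·sin(180°/24) = 18.80 mm); Combining (union): the 2 present regions are separate (no shared area or edge), so areas and boundary lengths simply add and each stays a separate island — boundary = 80.88 mm. So its perimeter = 80.88 mm. Layer 14 is larger (80.88 vs 18.80 mm).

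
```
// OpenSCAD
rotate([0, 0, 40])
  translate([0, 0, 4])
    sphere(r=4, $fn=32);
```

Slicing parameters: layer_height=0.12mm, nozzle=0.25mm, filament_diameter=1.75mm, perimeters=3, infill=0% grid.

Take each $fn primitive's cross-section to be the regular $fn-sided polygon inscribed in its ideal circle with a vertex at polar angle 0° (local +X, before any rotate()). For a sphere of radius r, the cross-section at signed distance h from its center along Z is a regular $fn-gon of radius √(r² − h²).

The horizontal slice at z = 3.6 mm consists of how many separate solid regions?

At z = 3.6 mm: the sphere: section is a regular 32-gon, circumradius = √(r²−h²) = √(4²−0.4²) = 3.980; (rotated 40° about Z; rotation is an isometry so areas/perimeters/island counts are preserved). The result has 1 disconnected region.

1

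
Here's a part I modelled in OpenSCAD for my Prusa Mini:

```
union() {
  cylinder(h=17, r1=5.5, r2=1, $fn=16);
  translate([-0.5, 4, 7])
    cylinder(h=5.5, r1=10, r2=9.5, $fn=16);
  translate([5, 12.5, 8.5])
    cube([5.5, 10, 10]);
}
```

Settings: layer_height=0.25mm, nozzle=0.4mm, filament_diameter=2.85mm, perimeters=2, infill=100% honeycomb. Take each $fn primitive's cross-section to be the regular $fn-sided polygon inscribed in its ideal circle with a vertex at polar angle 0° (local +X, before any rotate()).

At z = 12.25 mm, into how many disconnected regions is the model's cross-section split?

At z = 12.25 mm: the cone contributes a regular 16-gon of circumradius 2.257 (interpolated between r1=5.5 and r2=1 at t=0.721); the cone at (-0.5, 4): at t=0.955 of its height the radius interpolates to r₁+(r₂−r₁)t = 9.523, giving a regular 16-gon of that circumradius; the 5.5×10 cube at (5, 12.5) contributes its full rectangle; Combining (union): the regions partially overlap (shared area 15.60 mm²), so overlapping operands fuse into one piece — 2 connected regions. The result has 2 disconnected regions.

2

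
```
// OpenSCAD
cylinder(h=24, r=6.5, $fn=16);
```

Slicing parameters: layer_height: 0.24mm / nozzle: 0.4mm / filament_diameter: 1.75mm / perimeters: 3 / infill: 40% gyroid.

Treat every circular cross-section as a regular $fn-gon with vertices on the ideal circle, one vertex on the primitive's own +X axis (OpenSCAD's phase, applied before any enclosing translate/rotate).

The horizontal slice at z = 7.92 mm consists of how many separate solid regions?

1

At z = 7.92 mm: the cylinder: section is a regular 16-gon, circumradius r=6.5. The result has 1 disconnected region.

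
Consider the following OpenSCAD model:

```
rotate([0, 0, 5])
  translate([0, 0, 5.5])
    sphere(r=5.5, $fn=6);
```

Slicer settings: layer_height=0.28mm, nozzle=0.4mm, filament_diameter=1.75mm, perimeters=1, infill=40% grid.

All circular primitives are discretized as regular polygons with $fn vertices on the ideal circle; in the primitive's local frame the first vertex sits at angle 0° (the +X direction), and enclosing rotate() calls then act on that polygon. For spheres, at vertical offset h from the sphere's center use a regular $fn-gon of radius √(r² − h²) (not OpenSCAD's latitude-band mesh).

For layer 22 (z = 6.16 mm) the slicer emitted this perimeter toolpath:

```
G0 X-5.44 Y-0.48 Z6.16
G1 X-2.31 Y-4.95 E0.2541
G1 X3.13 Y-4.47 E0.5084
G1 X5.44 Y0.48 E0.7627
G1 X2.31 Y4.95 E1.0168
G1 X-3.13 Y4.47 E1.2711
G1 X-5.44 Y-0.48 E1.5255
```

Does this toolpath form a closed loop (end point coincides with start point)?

Start point (G0): (-5.44, -0.48). End point (last G1): the path returns to the start — closed.

yes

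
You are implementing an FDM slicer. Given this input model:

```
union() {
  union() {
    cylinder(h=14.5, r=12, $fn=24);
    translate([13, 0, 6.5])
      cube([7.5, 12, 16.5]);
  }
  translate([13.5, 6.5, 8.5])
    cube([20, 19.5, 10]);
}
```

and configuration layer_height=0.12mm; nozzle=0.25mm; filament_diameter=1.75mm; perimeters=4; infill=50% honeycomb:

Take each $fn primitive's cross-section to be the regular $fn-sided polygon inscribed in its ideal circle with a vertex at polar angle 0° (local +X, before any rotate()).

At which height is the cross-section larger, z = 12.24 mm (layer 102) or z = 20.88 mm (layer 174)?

Layer 102 (z = 12.24): the r=12 cylinder gives a regular 24-gon of circumradius 12 (constant along its height) (area = (24/2)·12.000²·sin(360°/24) = 447.24 mm²); the cube at (13, 0) is present — its section is the full 7.5×12 rectangle (area 90.00 mm²); Merging all regions: the 2 present regions are separate (no shared area or edge), so areas and boundary lengths simply add and each stays a separate island — area = 537.24 mm²; the cube at (13.5, 6.5) is present — its section is the full 20×19.5 rectangle (area 390.00 mm²); Combining (union): the regions partially overlap — summed areas 927.24 mm² minus the doubly-counted overlap 38.50 mm² gives 888.74 mm² — area = 888.74 mm². So its area = 888.74 mm². Layer 174 (z = 20.88): the cylinder is not intersected at this z (z outside [0, 14.5]); the cube at (13, 0) (footprint 7.5×12) is included at this height (area 90.00 mm²); Taking the union: only the 7.5×12 cube at (13, 0) is present, so the union is just that shape — area = 90.00 mm²; the cube at (13.5, 6.5) is absent (z outside [8.5, 18.5]); Taking the union: only the result so far is present, so the union is just that shape — area = 90.00 mm². So its area = 90.00 mm². Layer 102 is larger (888.74 vs 90.00 mm²).

layer 102 (z = 12.24 mm)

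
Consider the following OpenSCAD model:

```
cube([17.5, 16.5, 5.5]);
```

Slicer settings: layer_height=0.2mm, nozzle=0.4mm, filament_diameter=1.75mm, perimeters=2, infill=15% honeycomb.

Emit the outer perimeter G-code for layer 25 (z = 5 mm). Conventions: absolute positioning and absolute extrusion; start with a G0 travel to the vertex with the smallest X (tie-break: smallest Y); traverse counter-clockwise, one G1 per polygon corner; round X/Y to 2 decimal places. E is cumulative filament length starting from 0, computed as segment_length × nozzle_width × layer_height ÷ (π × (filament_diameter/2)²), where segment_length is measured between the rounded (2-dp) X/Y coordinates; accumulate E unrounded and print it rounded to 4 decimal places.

At z = 5 mm: the 17.5×16.5 cube contributes its full rectangle. The outline is a single polygon with 4 vertices. Extrusion per mm of travel: 0.4 × 0.2 / (π × 0.875²) = 0.033260. Accumulating E over each segment gives final E = 2.2617.

G0 X0.00 Y0.00 Z5.00
G1 X17.50 Y0.00 E0.5821
G1 X17.50 Y16.50 E1.1308
G1 X0.00 Y16.50 E1.7129
G1 X0.00 Y0.00 E2.2617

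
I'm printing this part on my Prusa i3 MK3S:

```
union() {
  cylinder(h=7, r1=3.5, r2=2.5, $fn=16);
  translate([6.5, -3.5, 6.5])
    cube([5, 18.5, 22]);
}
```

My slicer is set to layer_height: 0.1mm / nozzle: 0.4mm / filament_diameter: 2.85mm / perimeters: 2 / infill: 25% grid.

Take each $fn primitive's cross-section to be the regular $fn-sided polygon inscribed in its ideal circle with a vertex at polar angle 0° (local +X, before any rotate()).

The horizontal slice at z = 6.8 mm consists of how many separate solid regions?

At z = 6.8 mm: the cone (r1=3.5→r2=2.5) has section circumradius 2.529 here — a regular 16-gon; the 5×18.5 cube at (6.5, -3.5) contributes its full rectangle; Taking the union: the 2 present regions are separate (no shared area or edge), so areas and boundary lengths simply add and each stays a separate island — 2 connected regions. The result has 2 disconnected regions.

2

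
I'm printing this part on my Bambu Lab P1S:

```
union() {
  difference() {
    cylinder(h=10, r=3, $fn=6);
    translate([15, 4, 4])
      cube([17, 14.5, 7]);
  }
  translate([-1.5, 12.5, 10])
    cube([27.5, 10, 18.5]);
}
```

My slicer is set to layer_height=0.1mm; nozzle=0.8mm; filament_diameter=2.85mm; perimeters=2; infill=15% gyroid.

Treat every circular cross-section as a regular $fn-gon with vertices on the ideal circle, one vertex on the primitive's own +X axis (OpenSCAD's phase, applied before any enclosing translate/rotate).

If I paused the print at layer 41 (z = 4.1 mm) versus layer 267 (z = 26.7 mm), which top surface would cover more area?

layer 267 (z = 26.7 mm)

Layer 41 (z = 4.1): the r=3 cylinder contributes a regular 6-gon of circumradius 3 (area = (6/2)·3.000²·sin(360°/6) = 23.38 mm²); the 17×14.5 cube at (15, 4) contributes its full rectangle (area 246.50 mm²); Subtracting the remaining from the first: starting from the r=3 cylinder (23.38 mm²), the 17×14.5 cube at (15, 4) misses the remaining region (no effect) — area = 23.38 mm²; the cube at (-1.5, 12.5) is not intersected at this z (z outside [10, 28.5]); Taking the union: only that combined region is present, so the union is just that shape — area = 23.38 mm². So its area = 23.38 mm². Layer 267 (z = 26.7): the cylinder does not reach this height (z outside [0, 10]); the cube at (15, 4) is absent (z outside [4, 11]); After the difference (first − rest): the first operand is absent here, so nothing remains; the cube at (-1.5, 12.5) (footprint 27.5×10) is included at this height (area 275.00 mm²); Merging all regions: only the 27.5×10 cube at (-1.5, 12.5) is present, so the union is just that shape — area = 275.00 mm². So its area = 275.00 mm². Layer 267 is larger (275.00 vs 23.38 mm²).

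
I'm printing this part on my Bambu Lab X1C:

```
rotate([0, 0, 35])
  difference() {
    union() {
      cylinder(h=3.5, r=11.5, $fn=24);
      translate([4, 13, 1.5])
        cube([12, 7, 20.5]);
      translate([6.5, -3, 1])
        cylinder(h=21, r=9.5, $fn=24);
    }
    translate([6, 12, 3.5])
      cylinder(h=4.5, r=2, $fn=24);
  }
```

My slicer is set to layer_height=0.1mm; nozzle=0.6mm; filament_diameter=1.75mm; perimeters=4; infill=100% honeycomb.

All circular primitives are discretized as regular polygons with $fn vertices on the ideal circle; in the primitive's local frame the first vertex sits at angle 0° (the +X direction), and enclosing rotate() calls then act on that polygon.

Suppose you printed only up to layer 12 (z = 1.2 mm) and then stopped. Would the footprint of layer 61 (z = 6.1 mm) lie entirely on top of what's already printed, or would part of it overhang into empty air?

part overhangs

Compare the two slices. At z = 1.2: the r=11.5 cylinder contributes a regular 24-gon of circumradius 11.5 (area = (24/2)·11.500²·sin(360°/24) = 410.75 mm²); the cube at (4, 13) does not reach this height (z outside [1.5, 22]); the r=9.5 cylinder at (6.5, -3) contributes a regular 24-gon of circumradius 9.5 (area = (24/2)·9.500²·sin(360°/24) = 280.30 mm²); Combining (union): the regions partially overlap — summed areas 691.05 mm² minus the doubly-counted overlap 192.92 mm² gives 498.13 mm² — area = 498.13 mm²; the cylinder at (6, 12) is absent (z outside [3.5, 8]); Subtracting the remaining from the first: none of the subtracted shapes is present at this height, so the result so far is unchanged — area = 498.13 mm²; (rotated 35° about Z; rotation is an isometry so areas/perimeters/island counts are preserved). At z = 6.1: the cylinder does not reach this height (z outside [0, 3.5]); the cube at (4, 13) is present — its section is the full 12×7 rectangle (area 84.00 mm²); the r=9.5 cylinder at (6.5, -3) gives a regular 24-gon of circumradius 9.5 (constant along its height) (area = (24/2)·9.500²·sin(360°/24) = 280.30 mm²); Merging all regions: the 2 present regions are separate (no shared area or edge), so areas and boundary lengths simply add and each stays a separate island — area = 364.30 mm²; the r=2 cylinder at (6, 12) contributes a regular 24-gon of circumradius 2 (area = (24/2)·2.000²·sin(360°/24) = 12.42 mm²); Subtracting the remaining from the first: starting from that combined region (364.30 mm²), the r=2 cylinder at (6, 12) partially overlaps it — only the 2.41 mm² overlap (of its 12.42 mm²) is removed, clipping the outline — area = 361.89 mm²; (whole slice rotated 35° about Z — lengths, areas and connectivity unchanged). Checking containment: at z = 6.1 the cross-section extends beyond the z = 1.2 cross-section by about 81.59 mm².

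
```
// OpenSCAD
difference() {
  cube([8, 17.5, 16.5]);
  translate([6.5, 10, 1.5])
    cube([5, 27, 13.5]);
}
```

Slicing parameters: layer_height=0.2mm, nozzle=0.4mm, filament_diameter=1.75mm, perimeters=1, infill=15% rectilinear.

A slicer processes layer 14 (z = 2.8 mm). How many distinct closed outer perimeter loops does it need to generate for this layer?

1

At z = 2.8 mm: the 8×17.5 cube contributes its full rectangle; the 5×27 cube at (6.5, 10) contributes its full rectangle; Taking the first minus the rest: starting from the 8×17.5 cube, the 5×27 cube at (6.5, 10) partially overlaps it — only the 11.25 mm² overlap (of its 135.00 mm²) is removed, clipping the outline — 1 connected region. The result has 1 disconnected region.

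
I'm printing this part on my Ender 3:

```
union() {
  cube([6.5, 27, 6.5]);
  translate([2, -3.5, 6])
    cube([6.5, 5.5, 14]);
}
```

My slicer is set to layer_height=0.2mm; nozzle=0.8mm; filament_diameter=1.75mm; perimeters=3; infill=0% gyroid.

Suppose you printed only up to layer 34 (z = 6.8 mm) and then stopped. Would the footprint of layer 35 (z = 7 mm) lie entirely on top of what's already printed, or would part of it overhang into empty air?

entirely on top

Compare the two slices. At z = 6.8: the cube is not intersected at this z (z outside [0, 6.5]); the 6.5×5.5 cube at (2, -3.5) contributes its full rectangle (area 35.75 mm²); Combining (union): only the 6.5×5.5 cube at (2, -3.5) is present, so the union is just that shape — area = 35.75 mm². At z = 7: the cube is not intersected at this z (z outside [0, 6.5]); the cube at (2, -3.5) is present — its section is the full 6.5×5.5 rectangle (area 35.75 mm²); Merging all regions: only the 6.5×5.5 cube at (2, -3.5) is present, so the union is just that shape — area = 35.75 mm². Checking containment: the cross-section at z = 7 is a subset of the cross-section at z = 6.8.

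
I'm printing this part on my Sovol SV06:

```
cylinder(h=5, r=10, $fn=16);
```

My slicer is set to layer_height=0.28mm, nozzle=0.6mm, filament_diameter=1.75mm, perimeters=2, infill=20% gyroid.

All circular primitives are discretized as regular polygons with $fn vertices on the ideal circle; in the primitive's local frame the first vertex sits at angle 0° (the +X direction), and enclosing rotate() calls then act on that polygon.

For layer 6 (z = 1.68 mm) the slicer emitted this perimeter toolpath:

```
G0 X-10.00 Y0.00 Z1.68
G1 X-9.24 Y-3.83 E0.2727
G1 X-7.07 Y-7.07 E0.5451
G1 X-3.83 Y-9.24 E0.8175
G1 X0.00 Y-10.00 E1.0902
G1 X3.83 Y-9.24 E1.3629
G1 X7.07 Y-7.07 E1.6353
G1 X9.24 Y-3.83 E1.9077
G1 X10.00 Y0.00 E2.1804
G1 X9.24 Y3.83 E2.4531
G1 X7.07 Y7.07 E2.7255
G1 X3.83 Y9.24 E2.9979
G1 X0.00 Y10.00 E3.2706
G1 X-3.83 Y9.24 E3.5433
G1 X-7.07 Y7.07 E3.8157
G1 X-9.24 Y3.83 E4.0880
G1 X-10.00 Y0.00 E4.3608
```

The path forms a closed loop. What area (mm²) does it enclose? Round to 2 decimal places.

306.19 mm²

Apply the shoelace formula to the sequence of (X, Y) vertices; enclosed area = 306.19 mm².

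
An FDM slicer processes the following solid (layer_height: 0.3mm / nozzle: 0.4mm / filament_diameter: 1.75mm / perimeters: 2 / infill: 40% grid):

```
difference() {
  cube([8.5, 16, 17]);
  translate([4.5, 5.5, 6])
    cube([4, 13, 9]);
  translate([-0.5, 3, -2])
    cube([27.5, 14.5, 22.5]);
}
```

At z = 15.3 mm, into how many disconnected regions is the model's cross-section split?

1

At z = 15.3 mm: the 8.5×16 cube contributes its full rectangle; the cube at (4.5, 5.5) is absent (z outside [6, 15]); the cube at (-0.5, 3) (footprint 27.5×14.5) is included at this height; After the difference (first − rest): starting from the 8.5×16 cube, the 27.5×14.5 cube at (-0.5, 3) partially overlaps it — only the 110.50 mm² overlap (of its 398.75 mm²) is removed, clipping the outline — 1 connected region. The result has 1 disconnected region.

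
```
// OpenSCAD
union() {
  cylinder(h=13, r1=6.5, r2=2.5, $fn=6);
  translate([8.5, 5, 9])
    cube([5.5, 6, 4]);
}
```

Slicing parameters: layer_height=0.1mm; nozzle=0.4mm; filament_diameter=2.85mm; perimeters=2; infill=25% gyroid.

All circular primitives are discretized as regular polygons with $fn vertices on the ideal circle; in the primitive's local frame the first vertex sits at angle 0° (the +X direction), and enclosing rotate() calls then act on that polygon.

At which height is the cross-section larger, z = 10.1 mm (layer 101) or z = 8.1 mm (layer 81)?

Layer 101 (z = 10.1): the cone: at t=0.777 of its height the radius interpolates to r₁+(r₂−r₁)t = 3.392, giving a regular 6-gon of that circumradius (area = (6/2)·3.392²·sin(360°/6) = 29.90 mm²); the cube at (8.5, 5) (footprint 5.5×6) is included at this height (area 33.00 mm²); Combining (union): the 2 present regions are separate (no shared area or edge), so areas and boundary lengths simply add and each stays a separate island — area = 62.90 mm². So its area = 62.90 mm². Layer 81 (z = 8.1): the cone contributes a regular 6-gon of circumradius 4.008 (interpolated between r1=6.5 and r2=2.5 at t=0.623) (area = (6/2)·4.008²·sin(360°/6) = 41.73 mm²); the cube at (8.5, 5) does not reach this height (z outside [9, 13]); Taking the union: only the cone is present, so the union is just that shape — area = 41.73 mm². So its area = 41.73 mm². Layer 101 is larger (62.90 vs 41.73 mm²).

layer 101 (z = 10.1 mm)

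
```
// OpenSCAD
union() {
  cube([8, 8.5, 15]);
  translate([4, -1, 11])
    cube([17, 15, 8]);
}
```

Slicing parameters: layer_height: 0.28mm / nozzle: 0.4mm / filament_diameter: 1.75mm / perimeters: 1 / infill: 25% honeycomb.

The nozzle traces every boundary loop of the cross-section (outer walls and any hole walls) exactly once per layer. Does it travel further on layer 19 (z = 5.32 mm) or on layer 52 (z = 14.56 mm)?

Layer 19 (z = 5.32): the cube is present — its section is the full 8×8.5 rectangle (perimeter 33.00 mm); the cube at (4, -1) does not reach this height (z outside [11, 19]); Merging all regions: only the 8×8.5 cube is present, so the union is just that shape — boundary = 33.00 mm. So its perimeter = 33.00 mm. Layer 52 (z = 14.56): the cube (footprint 8×8.5) is included at this height (perimeter 33.00 mm); the cube at (4, -1) (footprint 17×15) is included at this height (perimeter 64.00 mm); Combining (union): the regions partially overlap (shared area 34.00 mm²), so the edge portions inside another operand are dropped and the merged outline is re-measured after clipping — boundary = 72.00 mm. So its perimeter = 72.00 mm. Layer 52 is larger (72.00 vs 33.00 mm).

layer 52 (z = 14.56 mm)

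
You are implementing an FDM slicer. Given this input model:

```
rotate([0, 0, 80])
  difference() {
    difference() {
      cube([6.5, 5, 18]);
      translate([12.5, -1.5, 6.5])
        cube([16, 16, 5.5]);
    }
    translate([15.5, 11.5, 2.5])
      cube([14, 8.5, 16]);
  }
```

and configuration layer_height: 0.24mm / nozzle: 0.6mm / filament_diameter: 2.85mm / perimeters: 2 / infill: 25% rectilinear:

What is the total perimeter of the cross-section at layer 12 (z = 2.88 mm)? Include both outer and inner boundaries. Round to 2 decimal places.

At z = 2.88 mm: the 6.5×5 cube contributes its full rectangle (perimeter 23.00 mm); the cube at (12.5, -1.5) is absent (z outside [6.5, 12]); Taking the first minus the rest: none of the subtracted shapes is present at this height, so the 6.5×5 cube is unchanged — boundary = 23.00 mm; the cube at (15.5, 11.5) (footprint 14×8.5) is included at this height (perimeter 45.00 mm); Taking the first minus the rest: starting from the result so far, the 14×8.5 cube at (15.5, 11.5) misses the remaining region (no effect) — boundary = 23.00 mm; (whole slice rotated 80° about Z — lengths, areas and connectivity unchanged). Overall, the cross-section is a single solid region. Total boundary length (outer) = 23.00 mm.

23.00 mm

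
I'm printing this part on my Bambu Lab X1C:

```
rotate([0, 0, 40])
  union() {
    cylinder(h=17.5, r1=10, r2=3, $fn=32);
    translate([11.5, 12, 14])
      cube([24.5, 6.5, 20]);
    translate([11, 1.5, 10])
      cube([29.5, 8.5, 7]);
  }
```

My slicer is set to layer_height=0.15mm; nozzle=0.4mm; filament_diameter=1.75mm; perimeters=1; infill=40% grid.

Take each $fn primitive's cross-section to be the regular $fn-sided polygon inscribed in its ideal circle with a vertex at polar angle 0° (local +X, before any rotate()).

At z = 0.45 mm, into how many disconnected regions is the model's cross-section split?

At z = 0.45 mm: the cone (r1=10→r2=3) has section circumradius 9.820 here — a regular 32-gon; the cube at (11.5, 12) does not reach this height (z outside [14, 34]); the cube at (11, 1.5) is not intersected at this z (z outside [10, 17]); Merging all regions: only the cone is present, so the union is just that shape — 1 connected region; (whole slice rotated 40° about Z — lengths, areas and connectivity unchanged). The result has 1 disconnected region.

1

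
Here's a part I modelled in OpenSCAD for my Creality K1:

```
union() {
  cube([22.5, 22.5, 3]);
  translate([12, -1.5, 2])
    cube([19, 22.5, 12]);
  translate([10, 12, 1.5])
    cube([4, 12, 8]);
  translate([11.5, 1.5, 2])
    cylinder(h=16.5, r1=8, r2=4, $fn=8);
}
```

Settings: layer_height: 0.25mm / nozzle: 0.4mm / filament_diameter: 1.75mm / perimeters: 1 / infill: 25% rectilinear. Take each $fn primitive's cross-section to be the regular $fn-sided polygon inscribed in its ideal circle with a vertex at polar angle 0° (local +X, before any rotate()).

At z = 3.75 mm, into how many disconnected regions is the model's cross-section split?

At z = 3.75 mm: the cube does not reach this height (z outside [0, 3]); the cube at (12, -1.5) (footprint 19×22.5) is included at this height; the cube at (10, 12) (footprint 4×12) is included at this height; the cone at (11.5, 1.5) contributes a regular 8-gon of circumradius 7.576 (interpolated between r1=8 and r2=4 at t=0.106); Combining (union): the regions partially overlap (shared area 74.21 mm²), so overlapping operands fuse into one piece — 1 connected region. The result has 1 disconnected region.

1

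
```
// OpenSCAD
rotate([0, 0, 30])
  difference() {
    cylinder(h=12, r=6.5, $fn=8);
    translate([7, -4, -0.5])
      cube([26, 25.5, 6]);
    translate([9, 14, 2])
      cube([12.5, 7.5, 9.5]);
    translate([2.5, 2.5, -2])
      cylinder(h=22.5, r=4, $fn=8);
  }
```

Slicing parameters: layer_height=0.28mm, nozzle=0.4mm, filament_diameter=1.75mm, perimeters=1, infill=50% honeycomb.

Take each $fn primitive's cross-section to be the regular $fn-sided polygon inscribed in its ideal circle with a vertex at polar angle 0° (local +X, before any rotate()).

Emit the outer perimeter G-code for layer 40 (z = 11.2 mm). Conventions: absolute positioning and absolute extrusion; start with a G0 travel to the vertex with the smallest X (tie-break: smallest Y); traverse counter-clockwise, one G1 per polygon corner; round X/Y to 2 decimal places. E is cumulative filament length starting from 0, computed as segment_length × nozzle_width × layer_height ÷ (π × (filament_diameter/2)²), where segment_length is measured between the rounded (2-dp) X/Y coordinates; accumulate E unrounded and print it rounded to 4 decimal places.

G0 X-6.28 Y1.68 Z11.20
G1 X-5.63 Y-3.25 E0.2315
G1 X-1.68 Y-6.28 E0.4634
G1 X3.25 Y-5.63 E0.6949
G1 X6.28 Y-1.68 E0.9267
G1 X5.63 Y3.25 E1.1583
G1 X4.56 Y4.07 E1.2210
G1 X4.78 Y2.38 E1.3004
G1 X2.92 Y-0.05 E1.4429
G1 X-0.12 Y-0.45 E1.5857
G1 X-2.55 Y1.42 E1.7284
G1 X-2.95 Y4.45 E1.8708
G1 X-1.91 Y5.81 E1.9505
G1 X-3.25 Y5.63 E2.0134
G1 X-6.28 Y1.68 E2.2452

At z = 11.2 mm: the r=6.5 cylinder contributes a regular 8-gon of circumradius 6.5; the cube at (7, -4) is absent (z outside [-0.5, 5.5]); the cube at (9, 14) is present — its section is the full 12.5×7.5 rectangle; the cylinder at (2.5, 2.5): section is a regular 8-gon, circumradius r=4; Taking the first minus the rest: starting from the r=6.5 cylinder, the 12.5×7.5 cube at (9, 14) misses the remaining region (no effect); the r=4 cylinder at (2.5, 2.5) partially overlaps it — only the 38.86 mm² overlap (of its 45.25 mm²) is removed, clipping the outline — 1 connected region; (whole slice rotated 30° about Z — lengths, areas and connectivity unchanged). The outline is a single polygon with 14 vertices. Extrusion per mm of travel: 0.4 × 0.28 / (π × 0.875²) = 0.046564. Accumulating E over each segment gives final E = 2.2452.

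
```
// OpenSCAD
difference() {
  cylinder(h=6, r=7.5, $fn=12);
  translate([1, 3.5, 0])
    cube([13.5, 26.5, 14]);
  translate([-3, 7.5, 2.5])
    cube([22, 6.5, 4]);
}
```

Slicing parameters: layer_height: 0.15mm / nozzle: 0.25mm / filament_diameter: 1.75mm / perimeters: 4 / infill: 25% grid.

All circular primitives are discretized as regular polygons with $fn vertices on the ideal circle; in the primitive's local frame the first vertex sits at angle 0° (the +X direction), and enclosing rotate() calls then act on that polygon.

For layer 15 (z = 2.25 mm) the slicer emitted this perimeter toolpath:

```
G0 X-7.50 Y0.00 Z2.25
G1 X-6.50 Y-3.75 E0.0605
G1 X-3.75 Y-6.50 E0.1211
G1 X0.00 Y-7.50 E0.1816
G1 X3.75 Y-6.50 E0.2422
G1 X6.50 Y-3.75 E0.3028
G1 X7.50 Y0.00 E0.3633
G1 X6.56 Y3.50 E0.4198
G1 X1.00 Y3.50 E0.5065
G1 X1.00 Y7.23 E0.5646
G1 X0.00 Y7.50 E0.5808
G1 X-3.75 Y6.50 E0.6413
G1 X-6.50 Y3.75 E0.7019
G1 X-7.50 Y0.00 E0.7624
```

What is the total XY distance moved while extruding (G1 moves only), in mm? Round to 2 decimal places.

48.90 mm

Sum the Euclidean lengths of each G1 segment: total = 48.90 mm.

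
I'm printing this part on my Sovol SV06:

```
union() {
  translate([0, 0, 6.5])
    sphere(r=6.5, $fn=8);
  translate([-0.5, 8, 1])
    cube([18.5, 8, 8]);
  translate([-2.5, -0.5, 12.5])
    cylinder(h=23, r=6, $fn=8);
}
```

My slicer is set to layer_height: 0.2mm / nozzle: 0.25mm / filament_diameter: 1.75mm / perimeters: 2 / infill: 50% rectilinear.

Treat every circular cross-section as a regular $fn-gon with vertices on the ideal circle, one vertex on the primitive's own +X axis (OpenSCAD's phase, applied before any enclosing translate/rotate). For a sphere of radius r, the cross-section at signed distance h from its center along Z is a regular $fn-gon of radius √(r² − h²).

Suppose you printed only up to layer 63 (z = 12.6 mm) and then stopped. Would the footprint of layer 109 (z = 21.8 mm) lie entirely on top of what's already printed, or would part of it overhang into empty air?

entirely on top

Compare the two slices. At z = 12.6: the sphere: section is a regular 8-gon, circumradius = √(r²−h²) = √(6.5²−6.1²) = 2.245 (area = (8/2)·2.245²·sin(360°/8) = 14.26 mm²); the cube at (-0.5, 8) does not reach this height (z outside [1, 9]); the r=6 cylinder at (-2.5, -0.5) gives a regular 8-gon of circumradius 6 (constant along its height) (area = (8/2)·6.000²·sin(360°/8) = 101.82 mm²); Merging all regions: the r=6.5 sphere lies entirely inside the r=6 cylinder at (-2.5, -0.5), so the union is just the r=6 cylinder at (-2.5, -0.5) — area = 101.82 mm². At z = 21.8: the sphere is absent (|z−center|=15.300 > r=6.5); the cube at (-0.5, 8) is not intersected at this z (z outside [1, 9]); the r=6 cylinder at (-2.5, -0.5) contributes a regular 8-gon of circumradius 6 (area = (8/2)·6.000²·sin(360°/8) = 101.82 mm²); Merging all regions: only the r=6 cylinder at (-2.5, -0.5) is present, so the union is just that shape — area = 101.82 mm². Checking containment: the cross-section at z = 21.8 is a subset of the cross-section at z = 12.6.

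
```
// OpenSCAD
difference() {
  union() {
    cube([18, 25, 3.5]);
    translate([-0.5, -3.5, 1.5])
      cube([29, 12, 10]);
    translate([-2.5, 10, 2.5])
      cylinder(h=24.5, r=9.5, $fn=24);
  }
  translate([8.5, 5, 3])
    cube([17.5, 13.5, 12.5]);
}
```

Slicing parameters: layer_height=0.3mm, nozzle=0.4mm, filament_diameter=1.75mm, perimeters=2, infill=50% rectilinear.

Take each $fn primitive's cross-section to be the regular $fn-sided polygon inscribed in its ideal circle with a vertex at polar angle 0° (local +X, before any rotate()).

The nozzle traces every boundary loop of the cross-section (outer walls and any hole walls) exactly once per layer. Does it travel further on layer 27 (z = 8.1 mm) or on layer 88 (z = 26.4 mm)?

layer 27 (z = 8.1 mm)

Layer 27 (z = 8.1): the cube does not reach this height (z outside [0, 3.5]); the cube at (-0.5, -3.5) is present — its section is the full 29×12 rectangle (perimeter 82.00 mm); the cylinder at (-2.5, 10): section is a regular 24-gon, circumradius r=9.5 (perimeter = 2·24·9.500·sin(180°/24) = 59.52 mm); Taking the union: the regions partially overlap (shared area 40.24 mm²), so the edge portions inside another operand are dropped and the merged outline is re-measured after clipping — boundary = 115.13 mm; the cube at (8.5, 5) is present — its section is the full 17.5×13.5 rectangle (perimeter 62.00 mm); After the difference (first − rest): starting from that combined region, the 17.5×13.5 cube at (8.5, 5) partially overlaps it — only the 61.25 mm² overlap (of its 236.25 mm²) is removed, clipping the outline — boundary = 122.13 mm. So its perimeter = 122.13 mm. Layer 88 (z = 26.4): the cube does not reach this height (z outside [0, 3.5]); the cube at (-0.5, -3.5) is absent (z outside [1.5, 11.5]); the r=9.5 cylinder at (-2.5, 10) gives a regular 24-gon of circumradius 9.5 (constant along its height) (perimeter = 2·24·9.500·sin(180°/24) = 59.52 mm); Merging all regions: only the r=9.5 cylinder at (-2.5, 10) is present, so the union is just that shape — boundary = 59.52 mm; the cube at (8.5, 5) does not reach this height (z outside [3, 15.5]); Taking the first minus the rest: none of the subtracted shapes is present at this height, so the result so far is unchanged — boundary = 59.52 mm. So its perimeter = 59.52 mm. Layer 27 is larger (122.13 vs 59.52 mm).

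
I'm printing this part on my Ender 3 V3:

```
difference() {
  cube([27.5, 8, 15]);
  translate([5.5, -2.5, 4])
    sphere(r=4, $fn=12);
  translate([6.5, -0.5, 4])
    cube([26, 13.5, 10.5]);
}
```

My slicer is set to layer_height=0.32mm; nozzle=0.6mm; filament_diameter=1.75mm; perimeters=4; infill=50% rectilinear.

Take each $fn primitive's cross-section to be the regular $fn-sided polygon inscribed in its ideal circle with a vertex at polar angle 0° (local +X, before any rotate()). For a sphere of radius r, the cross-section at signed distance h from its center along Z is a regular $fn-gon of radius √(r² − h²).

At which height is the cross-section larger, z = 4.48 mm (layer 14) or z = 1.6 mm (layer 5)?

Layer 14 (z = 4.48): the cube is present — its section is the full 27.5×8 rectangle (area 220.00 mm²); the r=4 sphere at (5.5, -2.5) slices to a regular 12-gon of circumradius 3.971 (√(r²−h²) with h=0.48 from center) (area = (12/2)·3.971²·sin(360°/12) = 47.31 mm²); the cube at (6.5, -0.5) is present — its section is the full 26×13.5 rectangle (area 351.00 mm²); Subtracting the remaining from the first: starting from the 27.5×8 cube (220.00 mm²), the r=4 sphere at (5.5, -2.5) partially overlaps it — only the 5.67 mm² overlap (of its 47.31 mm²) is removed, clipping the outline; the 26×13.5 cube at (6.5, -0.5) partially overlaps it — only the 166.50 mm² overlap (of its 351.00 mm²) is removed, clipping the outline — area = 47.83 mm². So its area = 47.83 mm². Layer 5 (z = 1.6): the cube (footprint 27.5×8) is included at this height (area 220.00 mm²); the sphere at (5.5, -2.5): section is a regular 12-gon, circumradius = √(r²−h²) = √(4²−2.4²) = 3.200 (area = (12/2)·3.200²·sin(360°/12) = 30.72 mm²); the cube at (6.5, -0.5) does not reach this height (z outside [4, 14.5]); Taking the first minus the rest: starting from the 27.5×8 cube (220.00 mm²), the r=4 sphere at (5.5, -2.5) partially overlaps it — only the 1.63 mm² overlap (of its 30.72 mm²) is removed, clipping the outline — area = 218.37 mm². So its area = 218.37 mm². Layer 5 is larger (218.37 vs 47.83 mm²).

layer 5 (z = 1.6 mm)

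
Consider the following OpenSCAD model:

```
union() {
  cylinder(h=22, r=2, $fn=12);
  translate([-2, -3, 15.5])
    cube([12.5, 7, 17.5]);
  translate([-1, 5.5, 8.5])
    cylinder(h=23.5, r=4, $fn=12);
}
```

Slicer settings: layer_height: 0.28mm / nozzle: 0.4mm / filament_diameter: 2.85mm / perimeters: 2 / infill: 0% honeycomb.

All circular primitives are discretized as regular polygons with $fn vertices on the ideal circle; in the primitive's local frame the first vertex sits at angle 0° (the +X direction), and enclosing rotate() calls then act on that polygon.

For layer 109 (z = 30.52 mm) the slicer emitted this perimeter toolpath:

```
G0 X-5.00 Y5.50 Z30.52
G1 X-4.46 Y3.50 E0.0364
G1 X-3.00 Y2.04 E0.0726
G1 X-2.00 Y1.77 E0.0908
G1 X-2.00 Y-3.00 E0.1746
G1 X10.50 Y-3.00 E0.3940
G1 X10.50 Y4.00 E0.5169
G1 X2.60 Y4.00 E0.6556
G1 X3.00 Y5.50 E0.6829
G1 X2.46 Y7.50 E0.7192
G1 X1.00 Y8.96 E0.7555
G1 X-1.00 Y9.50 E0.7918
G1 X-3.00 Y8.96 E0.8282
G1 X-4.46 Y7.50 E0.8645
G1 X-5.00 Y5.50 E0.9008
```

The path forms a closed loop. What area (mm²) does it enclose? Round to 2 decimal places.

Apply the shoelace formula to the sequence of (X, Y) vertices; enclosed area = 126.79 mm².

126.79 mm²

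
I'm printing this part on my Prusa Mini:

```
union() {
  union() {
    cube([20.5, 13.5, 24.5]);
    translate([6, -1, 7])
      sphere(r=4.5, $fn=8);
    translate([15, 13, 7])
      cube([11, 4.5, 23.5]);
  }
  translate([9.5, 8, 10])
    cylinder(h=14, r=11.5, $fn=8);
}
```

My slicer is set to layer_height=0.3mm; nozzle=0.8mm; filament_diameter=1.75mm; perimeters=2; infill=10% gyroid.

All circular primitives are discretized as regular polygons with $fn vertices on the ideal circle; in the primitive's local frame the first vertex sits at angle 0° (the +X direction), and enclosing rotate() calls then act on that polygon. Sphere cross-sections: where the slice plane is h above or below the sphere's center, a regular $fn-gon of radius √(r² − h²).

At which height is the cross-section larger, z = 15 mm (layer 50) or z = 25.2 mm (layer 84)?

Layer 50 (z = 15): the cube is present — its section is the full 20.5×13.5 rectangle (area 276.75 mm²); the sphere at (6, -1) is absent (|z−center|=8.000 > r=4.5); the cube at (15, 13) (footprint 11×4.5) is included at this height (area 49.50 mm²); Combining (union): the regions partially overlap — summed areas 326.25 mm² minus the doubly-counted overlap 2.75 mm² gives 323.50 mm² — area = 323.50 mm²; the cylinder at (9.5, 8): section is a regular 8-gon, circumradius r=11.5 (area = (8/2)·11.500²·sin(360°/8) = 374.06 mm²); Merging all regions: the regions partially overlap — summed areas 697.56 mm² minus the doubly-counted overlap 270.99 mm² gives 426.56 mm² — area = 426.56 mm². So its area = 426.56 mm². Layer 84 (z = 25.2): the cube is absent (z outside [0, 24.5]); the sphere at (6, -1) is absent (|z−center|=18.200 > r=4.5); the cube at (15, 13) is present — its section is the full 11×4.5 rectangle (area 49.50 mm²); Taking the union: only the 11×4.5 cube at (15, 13) is present, so the union is just that shape — area = 49.50 mm²; the cylinder at (9.5, 8) is absent (z outside [10, 24]); Combining (union): only the result so far is present, so the union is just that shape — area = 49.50 mm². So its area = 49.50 mm². Layer 50 is larger (426.56 vs 49.50 mm²).

layer 50 (z = 15 mm)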